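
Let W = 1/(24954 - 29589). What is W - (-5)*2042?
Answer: 47323349/4635 ≈ 10210.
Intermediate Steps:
W = -1/4635 (W = 1/(-4635) = -1/4635 ≈ -0.00021575)
W - (-5)*2042 = -1/4635 - (-5)*2042 = -1/4635 - 1*(-10210) = -1/4635 + 10210 = 47323349/4635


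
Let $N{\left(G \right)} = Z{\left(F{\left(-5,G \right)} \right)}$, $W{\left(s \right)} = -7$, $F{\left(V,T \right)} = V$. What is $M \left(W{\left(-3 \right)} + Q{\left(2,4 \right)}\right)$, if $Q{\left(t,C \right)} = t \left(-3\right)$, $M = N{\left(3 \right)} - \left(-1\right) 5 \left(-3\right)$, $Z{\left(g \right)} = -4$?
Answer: $247$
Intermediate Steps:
$N{\left(G \right)} = -4$
$M = -19$ ($M = -4 - \left(-1\right) 5 \left(-3\right) = -4 - \left(-5\right) \left(-3\right) = -4 - 15 = -19$)
$Q{\left(t,C \right)} = - 3 t$
$M \left(W{\left(-3 \right)} + Q{\left(2,4 \right)}\right) = - 19 \left(-7 - 6\right) = \left(-19\right) \left(-13\right) = 247$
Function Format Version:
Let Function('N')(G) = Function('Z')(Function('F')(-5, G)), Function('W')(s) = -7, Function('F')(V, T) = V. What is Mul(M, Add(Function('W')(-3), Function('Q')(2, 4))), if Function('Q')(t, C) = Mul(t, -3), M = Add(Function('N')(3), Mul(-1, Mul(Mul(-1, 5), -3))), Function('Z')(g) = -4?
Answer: 247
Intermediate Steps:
Function('N')(G) = -4
M = -19 (M = Add(-4, Mul(-1, Mul(Mul(-1, 5), -3))) = Add(-4, Mul(-1, Mul(-5, -3))) = Add(-4, Mul(-1, 15)) = Add(-4, -15) = -19)
Function('Q')(t, C) = Mul(-3, t)
Mul(M, Add(Function('W')(-3), Function('Q')(2, 4))) = Mul(-19, Add(-7, Mul(-3, 2))) = Mul(-19, Add(-7, -6)) = Mul(-19, -13) = 247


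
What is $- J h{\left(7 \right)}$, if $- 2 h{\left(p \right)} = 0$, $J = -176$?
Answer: $0$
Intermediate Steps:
$h{\left(p \right)} = 0$ ($h{\left(p \right)} = \left(- \frac{1}{2}\right) 0 = 0$)
$- J h{\left(7 \right)} = - \left(-176\right) 0 = \left(-1\right) 0 = 0$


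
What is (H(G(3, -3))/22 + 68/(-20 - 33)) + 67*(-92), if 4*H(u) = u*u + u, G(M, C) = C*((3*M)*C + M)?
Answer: -3559539/583 ≈ -6105.6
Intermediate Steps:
G(M, C) = C*(M + 3*C*M) (G(M, C) = C*(3*C*M + M) = C*(M + 3*C*M))
H(u) = u/4 + u²/4 (H(u) = (u*u + u)/4 = (u² + u)/4 = (u + u²)/4 = u/4 + u²/4)
(H(G(3, -3))/22 + 68/(-20 - 33)) + 67*(-92) = (((-3*3*(1 + 3*(-3)))*(1 - 3*3*(1 + 3*(-3)))/4)/22 + 68/(-20 - 33)) + 67*(-92) = (((-3*3*(1 - 9))*(1 - 3*3*(1 - 9))/4)*(1/22) + 68/(-53)) - 6164 = (((-3*3*(-8))*(1 - 3*3*(-8))/4)*(1/22) + 68*(-1/53)) - 6164 = (((¼)*72*(1 + 72))*(1/22) - 68/53) - 6164 = (((¼)*72*73)*(1/22) - 68/53) - 6164 = (1314*(1/22) - 68/53) - 6164 = (657/11 - 68/53) - 6164 = 34073/583 - 6164 = -3559539/583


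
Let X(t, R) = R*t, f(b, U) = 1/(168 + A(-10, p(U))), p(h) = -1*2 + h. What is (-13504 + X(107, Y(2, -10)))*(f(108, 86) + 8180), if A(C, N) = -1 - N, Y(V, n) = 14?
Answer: -8151365646/83 ≈ -9.8209e+7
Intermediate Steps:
p(h) = -2 + h
f(b, U) = 1/(169 - U) (f(b, U) = 1/(168 + (-1 - (-2 + U))) = 1/(168 + (-1 + (2 - U))) = 1/(168 + (1 - U)) = 1/(169 - U))
(-13504 + X(107, Y(2, -10)))*(f(108, 86) + 8180) = (-13504 + 14*107)*(-1/(-169 + 86) + 8180) = (-13504 + 1498)*(-1/(-83) + 8180) = -12006*(-1*(-1/83) + 8180) = -12006*(1/83 + 8180) = -12006*678941/83 = -8151365646/83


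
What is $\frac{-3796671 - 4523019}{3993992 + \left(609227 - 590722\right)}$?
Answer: $- \frac{924410}{445833} \approx -2.0734$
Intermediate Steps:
$\frac{-3796671 - 4523019}{3993992 + \left(609227 - 590722\right)} = - \frac{8319690}{3993992 + \left(609227 - 590722\right)} = - \frac{8319690}{3993992 + 18505} = - \frac{8319690}{4012497} = \left(-8319690\right) \frac{1}{4012497} = - \frac{924410}{445833}$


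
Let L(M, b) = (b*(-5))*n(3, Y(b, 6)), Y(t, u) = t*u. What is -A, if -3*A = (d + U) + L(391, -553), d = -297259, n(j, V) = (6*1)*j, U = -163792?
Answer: -411281/3 ≈ -1.3709e+5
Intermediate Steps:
n(j, V) = 6*j
L(M, b) = -90*b (L(M, b) = (b*(-5))*(6*3) = -5*b*18 = -90*b)
A = 411281/3 (A = -((-297259 - 163792) - 90*(-553))/3 = -(-461051 + 49770)/3 = -⅓*(-411281) = 411281/3 ≈ 1.3709e+5)
-A = -1*411281/3 = -411281/3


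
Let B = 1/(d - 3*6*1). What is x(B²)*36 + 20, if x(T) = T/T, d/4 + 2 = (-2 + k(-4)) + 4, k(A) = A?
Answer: 56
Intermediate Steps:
d = -16 (d = -8 + 4*((-2 - 4) + 4) = -8 + 4*(-6 + 4) = -8 + 4*(-2) = -8 - 8 = -16)
B = -1/34 (B = 1/(-16 - 3*6*1) = 1/(-16 - 18*1) = 1/(-16 - 18) = 1/(-34) = -1/34 ≈ -0.029412)
x(T) = 1
x(B²)*36 + 20 = 1*36 + 20 = 36 + 20 = 56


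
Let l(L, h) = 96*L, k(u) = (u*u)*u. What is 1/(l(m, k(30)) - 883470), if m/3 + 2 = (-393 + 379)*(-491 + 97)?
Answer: 1/704562 ≈ 1.4193e-6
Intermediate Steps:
m = 16542 (m = -6 + 3*((-393 + 379)*(-491 + 97)) = -6 + 3*(-14*(-394)) = -6 + 3*5516 = -6 + 16548 = 16542)
k(u) = u³ (k(u) = u²*u = u³)
1/(l(m, k(30)) - 883470) = 1/(96*16542 - 883470) = 1/(1588032 - 883470) = 1/704562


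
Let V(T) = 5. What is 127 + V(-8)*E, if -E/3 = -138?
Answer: 2197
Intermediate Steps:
E = 414 (E = -3*(-138) = 414)
127 + V(-8)*E = 127 + 5*414 = 127 + 2070 = 2197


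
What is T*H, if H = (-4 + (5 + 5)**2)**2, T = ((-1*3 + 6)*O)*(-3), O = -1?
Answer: 82944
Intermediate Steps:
T = 9 (T = ((-1*3 + 6)*(-1))*(-3) = ((-3 + 6)*(-1))*(-3) = (3*(-1))*(-3) = -3*(-3) = 9)
H = 9216 (H = (-4 + 10**2)**2 = (-4 + 100)**2 = 96**2 = 9216)
T*H = 9*9216 = 82944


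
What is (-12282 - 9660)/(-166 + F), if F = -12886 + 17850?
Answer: -10971/2399 ≈ -4.5732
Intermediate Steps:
F = 4964
(-12282 - 9660)/(-166 + F) = (-12282 - 9660)/(-166 + 4964) = -21942/4798 = -21942*1/4798 = -10971/2399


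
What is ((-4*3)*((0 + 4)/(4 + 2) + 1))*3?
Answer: -60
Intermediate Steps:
((-4*3)*((0 + 4)/(4 + 2) + 1))*3 = -12*(4/6 + 1)*3 = -12*(4*(⅙) + 1)*3 = -12*(⅔ + 1)*3 = -12*5/3*3 = -20*3 = -60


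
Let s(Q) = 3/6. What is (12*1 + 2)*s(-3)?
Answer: 7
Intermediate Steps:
s(Q) = 1/2 (s(Q) = 3*(1/6) = 1/2)
(12*1 + 2)*s(-3) = (12*1 + 2)*(1/2) = (12 + 2)*(1/2) = 14*(1/2) = 7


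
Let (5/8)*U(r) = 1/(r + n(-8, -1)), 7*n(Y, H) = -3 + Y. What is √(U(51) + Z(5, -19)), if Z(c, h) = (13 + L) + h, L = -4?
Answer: 3*I*√828670/865 ≈ 3.1572*I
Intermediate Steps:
n(Y, H) = -3/7 + Y/7 (n(Y, H) = (-3 + Y)/7 = -3/7 + Y/7)
Z(c, h) = 9 + h (Z(c, h) = (13 - 4) + h = 9 + h)
U(r) = 8/(5*(-11/7 + r)) (U(r) = 8/(5*(r + (-3/7 + (⅐)*(-8)))) = 8/(5*(r + (-3/7 - 8/7))) = 8/(5*(r - 11/7)) = 8/(5*(-11/7 + r)))
√(U(51) + Z(5, -19)) = √(56/(5*(-11 + 7*51)) + (9 - 19)) = √(56/(5*(-11 + 357)) - 10) = √((56/5)/346 - 10) = √((56/5)*(1/346) - 10) = √(28/865 - 10) = √(-8622/865) = 3*I*√828670/865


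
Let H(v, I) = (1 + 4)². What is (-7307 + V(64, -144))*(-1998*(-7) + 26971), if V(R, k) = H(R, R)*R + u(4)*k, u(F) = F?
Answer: -257332831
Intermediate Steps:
H(v, I) = 25 (H(v, I) = 5² = 25)
V(R, k) = 4*k + 25*R (V(R, k) = 25*R + 4*k = 4*k + 25*R)
(-7307 + V(64, -144))*(-1998*(-7) + 26971) = (-7307 + (4*(-144) + 25*64))*(-1998*(-7) + 26971) = (-7307 + (-576 + 1600))*(13986 + 26971) = (-7307 + 1024)*40957 = -6283*40957 = -257332831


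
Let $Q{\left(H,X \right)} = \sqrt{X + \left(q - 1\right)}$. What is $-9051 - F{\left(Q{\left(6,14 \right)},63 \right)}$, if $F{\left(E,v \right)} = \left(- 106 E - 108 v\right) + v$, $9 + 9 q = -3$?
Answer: $-2310 + \frac{106 \sqrt{105}}{3} \approx -1947.9$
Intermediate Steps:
$q = - \frac{4}{3}$ ($q = -1 + \frac{1}{9} \left(-3\right) = -1 - \frac{1}{3} = - \frac{4}{3} \approx -1.3333$)
$Q{\left(H,X \right)} = \sqrt{- \frac{7}{3} + X}$ ($Q{\left(H,X \right)} = \sqrt{X - \frac{7}{3}} = \sqrt{- \frac{7}{3} + X}$)
$F{\left(E,v \right)} = - 107 v - 106 E$ ($F{\left(E,v \right)} = \left(- 108 v - 106 E\right) + v = - 107 v - 106 E$)
$-9051 - F{\left(Q{\left(6,14 \right)},63 \right)} = -9051 - \left(\left(-107\right) 63 - 106 \frac{\sqrt{-21 + 9 \cdot 14}}{3}\right) = -9051 - \left(-6741 - 106 \frac{\sqrt{-21 + 126}}{3}\right) = -9051 - \left(-6741 - 106 \frac{\sqrt{105}}{3}\right) = -9051 - \left(-6741 - \frac{106 \sqrt{105}}{3}\right) = -9051 + \left(6741 + \frac{106 \sqrt{105}}{3}\right) = -2310 + \frac{106 \sqrt{105}}{3}$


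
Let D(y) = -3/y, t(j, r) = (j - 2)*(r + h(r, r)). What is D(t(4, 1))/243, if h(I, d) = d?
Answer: -1/324 ≈ -0.0030864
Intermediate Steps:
t(j, r) = 2*r*(-2 + j) (t(j, r) = (j - 2)*(r + r) = (-2 + j)*(2*r) = 2*r*(-2 + j))
D(t(4, 1))/243 = (-3*1/(2*(-2 + 4)))/243 = (-3/(2*1*2))/243 = (-3/4)/243 = (-3*¼)/243 = (1/243)*(-¾) = -1/324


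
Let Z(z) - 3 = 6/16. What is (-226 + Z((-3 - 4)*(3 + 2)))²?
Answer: 3171961/64 ≈ 49562.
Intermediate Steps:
Z(z) = 27/8 (Z(z) = 3 + 6/16 = 3 + 6*(1/16) = 3 + 3/8 = 27/8)
(-226 + Z((-3 - 4)*(3 + 2)))² = (-226 + 27/8)² = (-1781/8)² = 3171961/64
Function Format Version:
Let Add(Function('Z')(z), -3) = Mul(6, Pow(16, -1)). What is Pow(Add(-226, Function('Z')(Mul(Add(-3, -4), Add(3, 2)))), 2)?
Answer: Rational(3171961, 64) ≈ 49562.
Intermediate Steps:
Function('Z')(z) = Rational(27, 8) (Function('Z')(z) = Add(3, Mul(6, Pow(16, -1))) = Add(3, Mul(6, Rational(1, 16))) = Add(3, Rational(3, 8)) = Rational(27, 8))
Pow(Add(-226, Function('Z')(Mul(Add(-3, -4), Add(3, 2)))), 2) = Pow(Add(-226, Rational(27, 8)), 2) = Pow(Rational(-1781, 8), 2) = Rational(3171961, 64)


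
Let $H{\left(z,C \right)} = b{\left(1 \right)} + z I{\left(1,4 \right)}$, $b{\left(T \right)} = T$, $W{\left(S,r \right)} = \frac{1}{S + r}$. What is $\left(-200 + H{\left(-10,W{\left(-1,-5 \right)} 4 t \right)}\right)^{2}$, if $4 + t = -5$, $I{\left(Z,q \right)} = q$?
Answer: $57121$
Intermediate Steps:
$t = -9$ ($t = -4 - 5 = -9$)
$H{\left(z,C \right)} = 1 + 4 z$ ($H{\left(z,C \right)} = 1 + z 4 = 1 + 4 z$)
$\left(-200 + H{\left(-10,W{\left(-1,-5 \right)} 4 t \right)}\right)^{2} = \left(-200 + \left(1 + 4 \left(-10\right)\right)\right)^{2} = \left(-200 + \left(1 - 40\right)\right)^{2} = \left(-200 - 39\right)^{2} = \left(-239\right)^{2} = 57121$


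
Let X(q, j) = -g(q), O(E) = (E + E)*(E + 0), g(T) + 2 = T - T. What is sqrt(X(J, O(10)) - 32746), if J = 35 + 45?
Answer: 2*I*sqrt(8186) ≈ 180.95*I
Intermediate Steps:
J = 80
g(T) = -2 (g(T) = -2 + (T - T) = -2 + 0 = -2)
O(E) = 2*E**2 (O(E) = (2*E)*E = 2*E**2)
X(q, j) = 2 (X(q, j) = -1*(-2) = 2)
sqrt(X(J, O(10)) - 32746) = sqrt(2 - 32746) = sqrt(-32744) = 2*I*sqrt(8186)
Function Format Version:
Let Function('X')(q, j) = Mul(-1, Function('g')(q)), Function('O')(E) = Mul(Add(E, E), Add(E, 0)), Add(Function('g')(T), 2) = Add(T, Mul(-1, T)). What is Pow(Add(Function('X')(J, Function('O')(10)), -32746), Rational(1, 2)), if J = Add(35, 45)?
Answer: Mul(2, I, Pow(8186, Rational(1, 2))) ≈ Mul(180.95, I)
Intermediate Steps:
J = 80
Function('g')(T) = -2 (Function('g')(T) = Add(-2, Add(T, Mul(-1, T))) = Add(-2, 0) = -2)
Function('O')(E) = Mul(2, Pow(E, 2)) (Function('O')(E) = Mul(Mul(2, E), E) = Mul(2, Pow(E, 2)))
Function('X')(q, j) = 2 (Function('X')(q, j) = Mul(-1, -2) = 2)
Pow(Add(Function('X')(J, Function('O')(10)), -32746), Rational(1, 2)) = Pow(Add(2, -32746), Rational(1, 2)) = Pow(-32744, Rational(1, 2)) = Mul(2, I, Pow(8186, Rational(1, 2)))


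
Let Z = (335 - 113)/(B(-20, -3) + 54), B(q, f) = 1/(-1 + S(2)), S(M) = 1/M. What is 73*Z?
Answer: 8103/26 ≈ 311.65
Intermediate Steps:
B(q, f) = -2 (B(q, f) = 1/(-1 + 1/2) = 1/(-1 + ½) = 1/(-½) = -2)
Z = 111/26 (Z = (335 - 113)/(-2 + 54) = 222/52 = 222*(1/52) = 111/26 ≈ 4.2692)
73*Z = 73*(111/26) = 8103/26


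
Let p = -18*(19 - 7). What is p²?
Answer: 46656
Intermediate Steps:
p = -216 (p = -18*12 = -216)
p² = (-216)² = 46656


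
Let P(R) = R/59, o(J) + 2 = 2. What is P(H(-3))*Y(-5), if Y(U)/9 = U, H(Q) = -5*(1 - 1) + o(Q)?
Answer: 0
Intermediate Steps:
o(J) = 0 (o(J) = -2 + 2 = 0)
H(Q) = 0 (H(Q) = -5*(1 - 1) + 0 = -5*0 + 0 = 0 + 0 = 0)
P(R) = R/59 (P(R) = R*(1/59) = R/59)
Y(U) = 9*U
P(H(-3))*Y(-5) = ((1/59)*0)*(9*(-5)) = 0*(-45) = 0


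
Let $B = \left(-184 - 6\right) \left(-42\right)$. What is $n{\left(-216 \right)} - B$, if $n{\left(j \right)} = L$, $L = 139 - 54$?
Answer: $-7895$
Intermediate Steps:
$B = 7980$ ($B = \left(-190\right) \left(-42\right) = 7980$)
$L = 85$ ($L = 139 - 54 = 85$)
$n{\left(j \right)} = 85$
$n{\left(-216 \right)} - B = 85 - 7980 = -7895$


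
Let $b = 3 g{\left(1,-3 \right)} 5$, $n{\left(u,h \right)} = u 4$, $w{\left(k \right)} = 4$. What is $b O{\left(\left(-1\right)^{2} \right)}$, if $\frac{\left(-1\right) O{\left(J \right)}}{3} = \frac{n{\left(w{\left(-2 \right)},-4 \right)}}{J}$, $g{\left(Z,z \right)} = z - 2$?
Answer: $3600$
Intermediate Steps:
$n{\left(u,h \right)} = 4 u$
$g{\left(Z,z \right)} = -2 + z$
$O{\left(J \right)} = - \frac{48}{J}$ ($O{\left(J \right)} = - 3 \frac{4 \cdot 4}{J} = - 3 \frac{16}{J} = - \frac{48}{J}$)
$b = -75$ ($b = 3 \left(-2 - 3\right) 5 = 3 \left(-5\right) 5 = \left(-15\right) 5 = -75$)
$b O{\left(\left(-1\right)^{2} \right)} = - 75 \left(- \frac{48}{\left(-1\right)^{2}}\right) = - 75 \left(- \frac{48}{1}\right) = - 75 \left(\left(-48\right) 1\right) = \left(-75\right) \left(-48\right) = 3600$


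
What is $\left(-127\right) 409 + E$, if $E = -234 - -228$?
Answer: $-51949$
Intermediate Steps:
$E = -6$ ($E = -234 + 228 = -6$)
$\left(-127\right) 409 + E = \left(-127\right) 409 - 6 = -51943 - 6 = -51949$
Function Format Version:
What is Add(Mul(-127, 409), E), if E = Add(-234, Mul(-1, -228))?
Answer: -51949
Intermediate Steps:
E = -6 (E = Add(-234, 228) = -6)
Add(Mul(-127, 409), E) = Add(Mul(-127, 409), -6) = Add(-51943, -6) = -51949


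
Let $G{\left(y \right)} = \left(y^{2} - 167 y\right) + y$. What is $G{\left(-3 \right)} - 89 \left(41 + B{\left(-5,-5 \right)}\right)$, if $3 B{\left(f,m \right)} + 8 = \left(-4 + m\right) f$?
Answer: $- \frac{12719}{3} \approx -4239.7$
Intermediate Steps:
$G{\left(y \right)} = y^{2} - 166 y$
$B{\left(f,m \right)} = - \frac{8}{3} + \frac{f \left(-4 + m\right)}{3}$ ($B{\left(f,m \right)} = - \frac{8}{3} + \frac{\left(-4 + m\right) f}{3} = - \frac{8}{3} + \frac{f \left(-4 + m\right)}{3}$)
$G{\left(-3 \right)} - 89 \left(41 + B{\left(-5,-5 \right)}\right) = - 3 \left(-166 - 3\right) - 89 \left(41 - \left(-4 - \frac{25}{3}\right)\right) = \left(-3\right) \left(-169\right) - 89 \left(41 + \left(- \frac{8}{3} + \frac{20}{3} + \frac{25}{3}\right)\right) = 507 - 89 \left(41 + \frac{37}{3}\right) = 507 - 89 \cdot \frac{160}{3} = 507 - \frac{14240}{3} = - \frac{12719}{3}$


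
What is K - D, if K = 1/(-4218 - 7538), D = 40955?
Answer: -481466981/11756 ≈ -40955.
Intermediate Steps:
K = -1/11756 (K = 1/(-11756) = -1/11756 ≈ -8.5063e-5)
K - D = -1/11756 - 1*40955 = -1/11756 - 40955 = -481466981/11756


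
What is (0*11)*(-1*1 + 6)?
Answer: 0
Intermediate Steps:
(0*11)*(-1*1 + 6) = 0*(-1 + 6) = 0*5 = 0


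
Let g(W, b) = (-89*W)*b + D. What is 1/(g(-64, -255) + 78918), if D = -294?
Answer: -1/1373856 ≈ -7.2788e-7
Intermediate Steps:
g(W, b) = -294 - 89*W*b (g(W, b) = (-89*W)*b - 294 = -89*W*b - 294 = -294 - 89*W*b)
1/(g(-64, -255) + 78918) = 1/((-294 - 89*(-64)*(-255)) + 78918) = 1/((-294 - 1452480) + 78918) = 1/(-1452774 + 78918) = 1/(-1373856) = -1/1373856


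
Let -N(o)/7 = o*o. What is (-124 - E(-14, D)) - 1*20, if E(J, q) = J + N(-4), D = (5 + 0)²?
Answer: -18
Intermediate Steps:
N(o) = -7*o² (N(o) = -7*o*o = -7*o²)
D = 25 (D = 5² = 25)
E(J, q) = -112 + J (E(J, q) = J - 7*(-4)² = J - 7*16 = J - 112 = -112 + J)
(-124 - E(-14, D)) - 1*20 = (-124 - (-112 - 14)) - 1*20 = (-124 - 1*(-126)) - 20 = (-124 + 126) - 20 = 2 - 20 = -18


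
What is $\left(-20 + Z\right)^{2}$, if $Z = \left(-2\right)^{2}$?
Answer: $256$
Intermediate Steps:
$Z = 4$
$\left(-20 + Z\right)^{2} = \left(-20 + 4\right)^{2} = \left(-16\right)^{2} = 256$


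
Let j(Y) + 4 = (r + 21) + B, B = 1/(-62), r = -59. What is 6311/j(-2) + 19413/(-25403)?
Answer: -9990307511/66174815 ≈ -150.97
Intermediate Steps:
B = -1/62 ≈ -0.016129
j(Y) = -2605/62 (j(Y) = -4 + ((-59 + 21) - 1/62) = -4 + (-38 - 1/62) = -4 - 2357/62 = -2605/62)
6311/j(-2) + 19413/(-25403) = 6311/(-2605/62) + 19413/(-25403) = 6311*(-62/2605) + 19413*(-1/25403) = -391282/2605 - 19413/25403 = -9990307511/66174815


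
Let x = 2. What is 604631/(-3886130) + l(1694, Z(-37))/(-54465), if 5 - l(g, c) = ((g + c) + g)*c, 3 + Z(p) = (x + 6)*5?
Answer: 30634611079/14110538030 ≈ 2.1710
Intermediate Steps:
Z(p) = 37 (Z(p) = -3 + (2 + 6)*5 = -3 + 8*5 = -3 + 40 = 37)
l(g, c) = 5 - c*(c + 2*g) (l(g, c) = 5 - ((g + c) + g)*c = 5 - ((c + g) + g)*c = 5 - (c + 2*g)*c = 5 - c*(c + 2*g))
604631/(-3886130) + l(1694, Z(-37))/(-54465) = 604631/(-3886130) + (5 - 1*37**2 - 2*37*1694)/(-54465) = 604631*(-1/3886130) + (5 - 1*1369 - 125356)*(-1/54465) = -604631/3886130 + (5 - 1369 - 125356)*(-1/54465) = -604631/3886130 - 126720*(-1/54465) = -604631/3886130 + 8448/3631 = 30634611079/14110538030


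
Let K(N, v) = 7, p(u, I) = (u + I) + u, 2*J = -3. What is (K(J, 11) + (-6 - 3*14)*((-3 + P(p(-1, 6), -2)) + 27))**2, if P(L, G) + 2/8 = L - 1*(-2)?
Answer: 2019241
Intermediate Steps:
J = -3/2 (J = (1/2)*(-3) = -3/2 ≈ -1.5000)
p(u, I) = I + 2*u (p(u, I) = (I + u) + u = I + 2*u)
P(L, G) = 7/4 + L (P(L, G) = -1/4 + (L - 1*(-2)) = -1/4 + (L + 2) = -1/4 + (2 + L) = 7/4 + L)
(K(J, 11) + (-6 - 3*14)*((-3 + P(p(-1, 6), -2)) + 27))**2 = (7 + (-6 - 3*14)*((-3 + (7/4 + (6 + 2*(-1)))) + 27))**2 = (7 + (-6 - 42)*((-3 + (7/4 + (6 - 2))) + 27))**2 = (7 - 48*((-3 + (7/4 + 4)) + 27))**2 = (7 - 48*((-3 + 23/4) + 27))**2 = (7 - 48*(11/4 + 27))**2 = (7 - 48*119/4)**2 = (7 - 1428)**2 = (-1421)**2 = 2019241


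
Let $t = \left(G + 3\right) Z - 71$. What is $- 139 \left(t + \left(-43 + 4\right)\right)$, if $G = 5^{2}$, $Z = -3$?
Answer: $26966$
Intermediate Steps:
$G = 25$
$t = -155$ ($t = \left(25 + 3\right) \left(-3\right) - 71 = 28 \left(-3\right) - 71 = -84 - 71 = -155$)
$- 139 \left(t + \left(-43 + 4\right)\right) = - 139 \left(-155 + \left(-43 + 4\right)\right) = - 139 \left(-155 - 39\right) = \left(-139\right) \left(-194\right) = 26966$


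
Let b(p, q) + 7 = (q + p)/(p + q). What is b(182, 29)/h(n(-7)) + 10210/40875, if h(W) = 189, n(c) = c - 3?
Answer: 37432/171675 ≈ 0.21804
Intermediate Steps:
n(c) = -3 + c
b(p, q) = -6 (b(p, q) = -7 + (q + p)/(p + q) = -7 + (p + q)/(p + q) = -7 + 1 = -6)
b(182, 29)/h(n(-7)) + 10210/40875 = -6/189 + 10210/40875 = -6*1/189 + 10210*(1/40875) = -2/63 + 2042/8175 = 37432/171675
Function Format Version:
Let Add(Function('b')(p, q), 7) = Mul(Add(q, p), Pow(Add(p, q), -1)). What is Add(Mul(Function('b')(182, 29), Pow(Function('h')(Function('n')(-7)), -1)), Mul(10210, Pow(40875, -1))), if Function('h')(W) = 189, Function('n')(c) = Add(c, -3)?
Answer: Rational(37432, 171675) ≈ 0.21804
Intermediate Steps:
Function('n')(c) = Add(-3, c)
Function('b')(p, q) = -6 (Function('b')(p, q) = Add(-7, Mul(Add(q, p), Pow(Add(p, q), -1))) = Add(-7, Mul(Add(p, q), Pow(Add(p, q), -1))) = Add(-7, 1) = -6)
Add(Mul(Function('b')(182, 29), Pow(Function('h')(Function('n')(-7)), -1)), Mul(10210, Pow(40875, -1))) = Add(Mul(-6, Pow(189, -1)), Mul(10210, Pow(40875, -1))) = Add(Mul(-6, Rational(1, 189)), Mul(10210, Rational(1, 40875))) = Add(Rational(-2, 63), Rational(2042, 8175)) = Rational(37432, 171675)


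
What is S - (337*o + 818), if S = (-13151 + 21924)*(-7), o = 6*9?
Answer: -80427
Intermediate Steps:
o = 54
S = -61411 (S = 8773*(-7) = -61411)
S - (337*o + 818) = -61411 - (337*54 + 818) = -61411 - (18198 + 818) = -61411 - 1*19016 = -61411 - 19016 = -80427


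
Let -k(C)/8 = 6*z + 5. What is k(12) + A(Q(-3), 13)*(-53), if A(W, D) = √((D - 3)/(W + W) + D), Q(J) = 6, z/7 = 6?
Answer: -2056 - 53*√498/6 ≈ -2253.1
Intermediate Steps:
z = 42 (z = 7*6 = 42)
k(C) = -2056 (k(C) = -8*(6*42 + 5) = -8*(252 + 5) = -8*257 = -2056)
A(W, D) = √(D + (-3 + D)/(2*W)) (A(W, D) = √((-3 + D)/((2*W)) + D) = √((-3 + D)*(1/(2*W)) + D) = √((-3 + D)/(2*W) + D) = √(D + (-3 + D)/(2*W)))
k(12) + A(Q(-3), 13)*(-53) = -2056 + (√2*√((-3 + 13 + 2*13*6)/6)/2)*(-53) = -2056 + (√2*√((-3 + 13 + 156)/6)/2)*(-53) = -2056 + (√2*√((⅙)*166)/2)*(-53) = -2056 + (√2*√(83/3)/2)*(-53) = -2056 + (√2*(√249/3)/2)*(-53) = -2056 + (√498/6)*(-53) = -2056 - 53*√498/6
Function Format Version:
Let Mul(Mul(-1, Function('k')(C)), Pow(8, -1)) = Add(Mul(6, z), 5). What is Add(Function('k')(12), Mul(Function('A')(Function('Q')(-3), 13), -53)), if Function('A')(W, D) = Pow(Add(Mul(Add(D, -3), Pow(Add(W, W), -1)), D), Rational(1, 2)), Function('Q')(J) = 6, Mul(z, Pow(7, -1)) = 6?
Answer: Add(-2056, Mul(Rational(-53, 6), Pow(498, Rational(1, 2)))) ≈ -2253.1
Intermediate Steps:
z = 42 (z = Mul(7, 6) = 42)
Function('k')(C) = -2056 (Function('k')(C) = Mul(-8, Add(Mul(6, 42), 5)) = Mul(-8, Add(252, 5)) = Mul(-8, 257) = -2056)
Function('A')(W, D) = Pow(Add(D, Mul(Rational(1, 2), Pow(W, -1), Add(-3, D))), Rational(1, 2)) (Function('A')(W, D) = Pow(Add(Mul(Add(-3, D), Pow(Mul(2, W), -1)), D), Rational(1, 2)) = Pow(Add(Mul(Add(-3, D), Mul(Rational(1, 2), Pow(W, -1))), D), Rational(1, 2)) = Pow(Add(Mul(Rational(1, 2), Pow(W, -1), Add(-3, D)), D), Rational(1, 2)) = Pow(Add(D, Mul(Rational(1, 2), Pow(W, -1), Add(-3, D))), Rational(1, 2)))
Add(Function('k')(12), Mul(Function('A')(Function('Q')(-3), 13), -53)) = Add(-2056, Mul(Mul(Rational(1, 2), Pow(2, Rational(1, 2)), Pow(Mul(Pow(6, -1), Add(-3, 13, Mul(2, 13, 6))), Rational(1, 2))), -53)) = Add(-2056, Mul(Mul(Rational(1, 2), Pow(2, Rational(1, 2)), Pow(Mul(Rational(1, 6), Add(-3, 13, 156)), Rational(1, 2))), -53)) = Add(-2056, Mul(Mul(Rational(1, 2), Pow(2, Rational(1, 2)), Pow(Mul(Rational(1, 6), 166), Rational(1, 2))), -53)) = Add(-2056, Mul(Mul(Rational(1, 2), Pow(2, Rational(1, 2)), Pow(Rational(83, 3), Rational(1, 2))), -53)) = Add(-2056, Mul(Mul(Rational(1, 2), Pow(2, Rational(1, 2)), Mul(Rational(1, 3), Pow(249, Rational(1, 2)))), -53)) = Add(-2056, Mul(Mul(Rational(1, 6), Pow(498, Rational(1, 2))), -53)) = Add(-2056, Mul(Rational(-53, 6), Pow(498, Rational(1, 2))))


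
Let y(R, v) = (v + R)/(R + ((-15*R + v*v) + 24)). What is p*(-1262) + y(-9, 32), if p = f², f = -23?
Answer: -783760029/1174 ≈ -6.6760e+5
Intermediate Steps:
y(R, v) = (R + v)/(24 + v² - 14*R) (y(R, v) = (R + v)/(R + ((-15*R + v²) + 24)) = (R + v)/(R + ((v² - 15*R) + 24)) = (R + v)/(R + (24 + v² - 15*R)) = (R + v)/(24 + v² - 14*R))
p = 529 (p = (-23)² = 529)
p*(-1262) + y(-9, 32) = 529*(-1262) + (-9 + 32)/(24 + 32² - 14*(-9)) = -667598 + 23/(24 + 1024 + 126) = -667598 + 23/1174 = -783760029/1174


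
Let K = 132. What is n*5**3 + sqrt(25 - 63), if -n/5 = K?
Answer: -82500 + I*sqrt(38) ≈ -82500.0 + 6.1644*I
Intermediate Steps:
n = -660 (n = -5*132 = -660)
n*5**3 + sqrt(25 - 63) = -660*5**3 + sqrt(25 - 63) = -660*125 + sqrt(-38) = -82500 + I*sqrt(38)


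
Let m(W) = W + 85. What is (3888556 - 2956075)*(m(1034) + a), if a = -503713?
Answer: -468659355714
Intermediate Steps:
m(W) = 85 + W
(3888556 - 2956075)*(m(1034) + a) = (3888556 - 2956075)*((85 + 1034) - 503713) = 932481*(1119 - 503713) = 932481*(-502594) = -468659355714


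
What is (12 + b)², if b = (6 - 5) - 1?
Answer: 144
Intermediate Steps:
b = 0 (b = 1 - 1 = 0)
(12 + b)² = (12 + 0)² = 12² = 144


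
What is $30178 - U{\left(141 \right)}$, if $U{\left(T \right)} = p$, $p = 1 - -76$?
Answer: $30101$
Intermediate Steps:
$p = 77$ ($p = 1 + 76 = 77$)
$U{\left(T \right)} = 77$
$30178 - U{\left(141 \right)} = 30178 - 77 = 30101$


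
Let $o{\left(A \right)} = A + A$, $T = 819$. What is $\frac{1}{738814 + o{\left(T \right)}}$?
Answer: $\frac{1}{740452} \approx 1.3505 \cdot 10^{-6}$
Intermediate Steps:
$o{\left(A \right)} = 2 A$
$\frac{1}{738814 + o{\left(T \right)}} = \frac{1}{738814 + 2 \cdot 819} = \frac{1}{738814 + 1638} = \frac{1}{740452}$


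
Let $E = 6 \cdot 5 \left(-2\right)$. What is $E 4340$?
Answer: $-260400$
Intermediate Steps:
$E = -60$ ($E = 30 \left(-2\right) = -60$)
$E 4340 = \left(-60\right) 4340 = -260400$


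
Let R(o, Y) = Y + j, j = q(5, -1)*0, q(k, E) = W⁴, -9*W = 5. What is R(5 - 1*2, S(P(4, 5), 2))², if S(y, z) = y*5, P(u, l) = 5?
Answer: 625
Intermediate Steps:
W = -5/9 (W = -⅑*5 = -5/9 ≈ -0.55556)
q(k, E) = 625/6561 (q(k, E) = (-5/9)⁴ = 625/6561)
S(y, z) = 5*y
j = 0 (j = (625/6561)*0 = 0)
R(o, Y) = Y (R(o, Y) = Y + 0 = Y)
R(5 - 1*2, S(P(4, 5), 2))² = (5*5)² = 25² = 625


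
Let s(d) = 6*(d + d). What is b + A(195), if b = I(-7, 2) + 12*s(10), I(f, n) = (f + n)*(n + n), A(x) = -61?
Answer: 1359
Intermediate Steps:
I(f, n) = 2*n*(f + n) (I(f, n) = (f + n)*(2*n) = 2*n*(f + n))
s(d) = 12*d (s(d) = 6*(2*d) = 12*d)
b = 1420 (b = 2*2*(-7 + 2) + 12*(12*10) = 2*2*(-5) + 12*120 = -20 + 1440 = 1420)
b + A(195) = 1420 - 61 = 1359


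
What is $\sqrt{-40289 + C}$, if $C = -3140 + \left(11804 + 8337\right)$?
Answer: $2 i \sqrt{5822} \approx 152.6 i$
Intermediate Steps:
$C = 17001$ ($C = -3140 + 20141 = 17001$)
$\sqrt{-40289 + C} = \sqrt{-40289 + 17001} = \sqrt{-23288} = 2 i \sqrt{5822}$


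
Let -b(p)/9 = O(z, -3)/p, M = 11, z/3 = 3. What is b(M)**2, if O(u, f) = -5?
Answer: 2025/121 ≈ 16.736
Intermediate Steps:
z = 9 (z = 3*3 = 9)
b(p) = 45/p (b(p) = -(-45)/p = 45/p)
b(M)**2 = (45/11)**2 = 2025/121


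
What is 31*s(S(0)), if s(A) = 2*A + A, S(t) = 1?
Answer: 93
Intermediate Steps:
s(A) = 3*A
31*s(S(0)) = 31*(3*1) = 31*3 = 93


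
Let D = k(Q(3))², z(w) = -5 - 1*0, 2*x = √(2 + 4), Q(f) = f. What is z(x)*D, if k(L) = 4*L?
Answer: -720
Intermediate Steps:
x = √6/2 (x = √(2 + 4)/2 = √6/2 ≈ 1.2247)
z(w) = -5 (z(w) = -5 + 0 = -5)
D = 144 (D = (4*3)² = 12² = 144)
z(x)*D = -5*144 = -720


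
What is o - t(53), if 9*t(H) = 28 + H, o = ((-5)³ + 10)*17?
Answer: -1964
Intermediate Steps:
o = -1955 (o = (-125 + 10)*17 = -115*17 = -1955)
t(H) = 28/9 + H/9 (t(H) = (28 + H)/9 = 28/9 + H/9)
o - t(53) = -1955 - (28/9 + (⅑)*53) = -1955 - (28/9 + 53/9) = -1955 - 1*9 = -1955 - 9 = -1964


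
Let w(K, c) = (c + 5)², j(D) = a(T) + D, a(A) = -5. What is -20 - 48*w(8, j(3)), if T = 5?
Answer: -452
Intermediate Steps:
j(D) = -5 + D
w(K, c) = (5 + c)²
-20 - 48*w(8, j(3)) = -20 - 48*(5 + (-5 + 3))² = -20 - 48*(5 - 2)² = -20 - 48*3² = -20 - 48*9 = -20 - 432 = -452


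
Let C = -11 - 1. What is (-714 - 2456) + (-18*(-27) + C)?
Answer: -2696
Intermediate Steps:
C = -12
(-714 - 2456) + (-18*(-27) + C) = (-714 - 2456) + (-18*(-27) - 12) = -3170 + (486 - 12) = -3170 + 474 = -2696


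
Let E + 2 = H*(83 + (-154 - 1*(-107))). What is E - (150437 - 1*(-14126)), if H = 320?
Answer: -153045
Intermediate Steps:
E = 11518 (E = -2 + 320*(83 + (-154 - 1*(-107))) = -2 + 320*(83 + (-154 + 107)) = -2 + 320*(83 - 47) = -2 + 320*36 = -2 + 11520 = 11518)
E - (150437 - 1*(-14126)) = 11518 - (150437 - 1*(-14126)) = 11518 - (150437 + 14126) = 11518 - 1*164563 = 11518 - 164563 = -153045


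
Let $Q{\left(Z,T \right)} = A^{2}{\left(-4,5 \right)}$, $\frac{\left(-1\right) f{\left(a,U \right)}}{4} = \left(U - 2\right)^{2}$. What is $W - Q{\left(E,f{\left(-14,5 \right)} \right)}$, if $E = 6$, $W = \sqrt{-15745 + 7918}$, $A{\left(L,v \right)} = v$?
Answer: $-25 + i \sqrt{7827} \approx -25.0 + 88.47 i$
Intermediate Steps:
$f{\left(a,U \right)} = - 4 \left(-2 + U\right)^{2}$ ($f{\left(a,U \right)} = - 4 \left(U - 2\right)^{2} = - 4 \left(-2 + U\right)^{2}$)
$W = i \sqrt{7827}$ ($W = \sqrt{-7827} = i \sqrt{7827} \approx 88.47 i$)
$Q{\left(Z,T \right)} = 25$ ($Q{\left(Z,T \right)} = 5^{2} = 25$)
$W - Q{\left(E,f{\left(-14,5 \right)} \right)} = i \sqrt{7827} - 25 = -25 + i \sqrt{7827}$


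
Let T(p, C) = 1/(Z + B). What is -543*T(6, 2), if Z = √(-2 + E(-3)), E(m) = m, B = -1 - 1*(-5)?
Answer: -724/7 + 181*I*√5/7 ≈ -103.43 + 57.818*I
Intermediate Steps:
B = 4 (B = -1 + 5 = 4)
Z = I*√5 (Z = √(-2 - 3) = √(-5) = I*√5 ≈ 2.2361*I)
T(p, C) = 1/(4 + I*√5) (T(p, C) = 1/(I*√5 + 4) = 1/(4 + I*√5))
-543*T(6, 2) = -543*(4/21 - I*√5/21) = -724/7 + 181*I*√5/7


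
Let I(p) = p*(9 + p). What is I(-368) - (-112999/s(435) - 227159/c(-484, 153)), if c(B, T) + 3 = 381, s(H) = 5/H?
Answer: 3766250609/378 ≈ 9.9636e+6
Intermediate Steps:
c(B, T) = 378 (c(B, T) = -3 + 381 = 378)
I(-368) - (-112999/s(435) - 227159/c(-484, 153)) = -368*(9 - 368) - (-112999/(5/435) - 227159/378) = -368*(-359) - (-112999/(5*(1/435)) - 227159*1/378) = 132112 - (-112999/1/87 - 227159/378) = 132112 - (-112999*87 - 227159/378) = 132112 - (-9830913 - 227159/378) = 132112 - 1*(-3716312273/378) = 132112 + 3716312273/378 = 3766250609/378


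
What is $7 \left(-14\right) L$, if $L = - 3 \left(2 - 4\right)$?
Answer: $-588$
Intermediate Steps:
$L = 6$ ($L = \left(-3\right) \left(-2\right) = 6$)
$7 \left(-14\right) L = 7 \left(-14\right) 6 = \left(-98\right) 6 = -588$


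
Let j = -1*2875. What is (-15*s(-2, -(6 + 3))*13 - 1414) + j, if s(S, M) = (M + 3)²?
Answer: -11309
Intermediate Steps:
s(S, M) = (3 + M)²
j = -2875
(-15*s(-2, -(6 + 3))*13 - 1414) + j = (-15*(3 - (6 + 3))²*13 - 1414) - 2875 = (-15*(3 - 1*9)²*13 - 1414) - 2875 = (-15*(3 - 9)²*13 - 1414) - 2875 = (-15*(-6)²*13 - 1414) - 2875 = (-15*36*13 - 1414) - 2875 = (-540*13 - 1414) - 2875 = (-7020 - 1414) - 2875 = -8434 - 2875 = -11309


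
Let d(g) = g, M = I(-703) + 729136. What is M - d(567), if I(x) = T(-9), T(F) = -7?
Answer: 728562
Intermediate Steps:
I(x) = -7
M = 729129 (M = -7 + 729136 = 729129)
M - d(567) = 729129 - 1*567 = 729129 - 567 = 728562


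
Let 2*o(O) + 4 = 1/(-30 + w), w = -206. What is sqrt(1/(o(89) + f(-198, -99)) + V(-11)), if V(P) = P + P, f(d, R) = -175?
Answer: I*sqrt(3134577710)/11935 ≈ 4.691*I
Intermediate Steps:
o(O) = -945/472 (o(O) = -2 + 1/(2*(-30 - 206)) = -2 + (1/2)/(-236) = -2 + (1/2)*(-1/236) = -2 - 1/472 = -945/472)
V(P) = 2*P
sqrt(1/(o(89) + f(-198, -99)) + V(-11)) = sqrt(1/(-945/472 - 175) + 2*(-11)) = sqrt(1/(-83545/472) - 22) = sqrt(-472/83545 - 22) = sqrt(-1838462/83545) = I*sqrt(3134577710)/11935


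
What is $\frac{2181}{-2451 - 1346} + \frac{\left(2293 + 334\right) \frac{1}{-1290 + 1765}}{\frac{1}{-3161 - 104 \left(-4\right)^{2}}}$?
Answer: $- \frac{1925162206}{72143} \approx -26685.0$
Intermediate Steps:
$\frac{2181}{-2451 - 1346} + \frac{\left(2293 + 334\right) \frac{1}{-1290 + 1765}}{\frac{1}{-3161 - 104 \left(-4\right)^{2}}} = \frac{2181}{-3797} + \frac{2627 \cdot \frac{1}{475}}{\frac{1}{-3161 - 1664}} = 2181 \left(- \frac{1}{3797}\right) + \frac{2627 \cdot \frac{1}{475}}{\frac{1}{-3161 - 1664}} = - \frac{2181}{3797} + \frac{2627}{475 \frac{1}{-4825}} = - \frac{2181}{3797} + \frac{2627}{475 \left(- \frac{1}{4825}\right)} = - \frac{2181}{3797} + \frac{2627}{475} \left(-4825\right) = - \frac{2181}{3797} - \frac{507011}{19} = - \frac{1925162206}{72143}$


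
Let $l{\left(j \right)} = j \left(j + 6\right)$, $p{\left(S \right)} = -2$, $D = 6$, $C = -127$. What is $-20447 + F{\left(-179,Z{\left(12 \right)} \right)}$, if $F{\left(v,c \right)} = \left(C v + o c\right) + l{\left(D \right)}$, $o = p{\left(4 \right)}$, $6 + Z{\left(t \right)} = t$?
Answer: $2346$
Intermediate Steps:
$Z{\left(t \right)} = -6 + t$
$l{\left(j \right)} = j \left(6 + j\right)$
$o = -2$
$F{\left(v,c \right)} = 72 - 127 v - 2 c$ ($F{\left(v,c \right)} = \left(- 127 v - 2 c\right) + 6 \left(6 + 6\right) = \left(- 127 v - 2 c\right) + 6 \cdot 12 = \left(- 127 v - 2 c\right) + 72 = 72 - 127 v - 2 c$)
$-20447 + F{\left(-179,Z{\left(12 \right)} \right)} = -20447 - \left(-22805 + 2 \left(-6 + 12\right)\right) = -20447 + \left(72 + 22733 - 12\right) = -20447 + 22793 = 2346$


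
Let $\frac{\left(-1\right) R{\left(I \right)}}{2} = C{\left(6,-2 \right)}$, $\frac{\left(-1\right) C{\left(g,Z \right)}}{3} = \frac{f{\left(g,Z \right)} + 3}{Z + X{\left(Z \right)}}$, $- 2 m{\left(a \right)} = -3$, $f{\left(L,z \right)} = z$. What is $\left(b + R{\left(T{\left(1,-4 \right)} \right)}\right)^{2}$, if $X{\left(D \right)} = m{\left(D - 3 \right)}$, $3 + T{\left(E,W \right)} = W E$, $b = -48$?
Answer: $3600$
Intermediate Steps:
$m{\left(a \right)} = \frac{3}{2}$ ($m{\left(a \right)} = \left(- \frac{1}{2}\right) \left(-3\right) = \frac{3}{2}$)
$T{\left(E,W \right)} = -3 + E W$ ($T{\left(E,W \right)} = -3 + W E = -3 + E W$)
$X{\left(D \right)} = \frac{3}{2}$
$C{\left(g,Z \right)} = - \frac{3 \left(3 + Z\right)}{\frac{3}{2} + Z}$ ($C{\left(g,Z \right)} = - 3 \frac{Z + 3}{Z + \frac{3}{2}} = - 3 \frac{3 + Z}{\frac{3}{2} + Z} = - \frac{3 \left(3 + Z\right)}{\frac{3}{2} + Z}$)
$R{\left(I \right)} = -12$ ($R{\left(I \right)} = - 2 \frac{6 \left(-3 - -2\right)}{3 + 2 \left(-2\right)} = - 2 \frac{6 \left(-3 + 2\right)}{3 - 4} = - 2 \cdot 6 \frac{1}{-1} \left(-1\right) = - 2 \cdot 6 \left(-1\right) \left(-1\right) = \left(-2\right) 6 = -12$)
$\left(b + R{\left(T{\left(1,-4 \right)} \right)}\right)^{2} = \left(-48 - 12\right)^{2} = \left(-60\right)^{2} = 3600$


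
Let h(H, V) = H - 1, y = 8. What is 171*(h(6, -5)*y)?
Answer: 6840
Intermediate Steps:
h(H, V) = -1 + H
171*(h(6, -5)*y) = 171*((-1 + 6)*8) = 171*(5*8) = 171*40 = 6840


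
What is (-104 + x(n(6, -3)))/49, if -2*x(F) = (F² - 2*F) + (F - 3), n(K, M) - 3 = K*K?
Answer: -241/14 ≈ -17.214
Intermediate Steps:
n(K, M) = 3 + K² (n(K, M) = 3 + K*K = 3 + K²)
x(F) = 3/2 + F/2 - F²/2 (x(F) = -((F² - 2*F) + (F - 3))/2 = -((F² - 2*F) + (-3 + F))/2 = -(-3 + F² - F)/2 = 3/2 + F/2 - F²/2)
(-104 + x(n(6, -3)))/49 = (-104 + (3/2 + (3 + 6²)/2 - (3 + 6²)²/2))/49 = (-104 + (3/2 + (3 + 36)/2 - (3 + 36)²/2))/49 = (-104 + (3/2 + (½)*39 - ½*39²))/49 = (-104 + (3/2 + 39/2 - ½*1521))/49 = (-104 + (3/2 + 39/2 - 1521/2))/49 = (-104 - 1479/2)/49 = (1/49)*(-1687/2) = -241/14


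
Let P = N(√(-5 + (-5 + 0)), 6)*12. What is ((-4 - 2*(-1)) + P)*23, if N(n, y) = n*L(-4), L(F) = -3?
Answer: -46 - 828*I*√10 ≈ -46.0 - 2618.4*I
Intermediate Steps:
N(n, y) = -3*n (N(n, y) = n*(-3) = -3*n)
P = -36*I*√10 (P = -3*√(-5 + (-5 + 0))*12 = -3*√(-5 - 5)*12 = -3*I*√10*12 = -36*I*√10 ≈ -113.84*I)
((-4 - 2*(-1)) + P)*23 = ((-4 - 2*(-1)) - 36*I*√10)*23 = ((-4 + 2) - 36*I*√10)*23 = (-2 - 36*I*√10)*23 = -46 - 828*I*√10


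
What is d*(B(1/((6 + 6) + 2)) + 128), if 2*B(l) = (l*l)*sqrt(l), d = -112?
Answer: -14336 - sqrt(14)/49 ≈ -14336.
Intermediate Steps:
B(l) = l**(5/2)/2 (B(l) = ((l*l)*sqrt(l))/2 = (l**2*sqrt(l))/2 = l**(5/2)/2)
d*(B(1/((6 + 6) + 2)) + 128) = -112*((1/((6 + 6) + 2))**(5/2)/2 + 128) = -112*((1/(12 + 2))**(5/2)/2 + 128) = -112*((1/14)**(5/2)/2 + 128) = -112*((sqrt(14)/2744)/2 + 128) = -112*(sqrt(14)/5488 + 128) = -112*(128 + sqrt(14)/5488) = -14336 - sqrt(14)/49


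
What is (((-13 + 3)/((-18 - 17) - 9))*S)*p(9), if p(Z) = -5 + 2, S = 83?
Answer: -1245/22 ≈ -56.591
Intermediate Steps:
p(Z) = -3
(((-13 + 3)/((-18 - 17) - 9))*S)*p(9) = (((-13 + 3)/((-18 - 17) - 9))*83)*(-3) = (-10/(-35 - 9)*83)*(-3) = (-10/(-44)*83)*(-3) = (-10*(-1/44)*83)*(-3) = ((5/22)*83)*(-3) = (415/22)*(-3) = -1245/22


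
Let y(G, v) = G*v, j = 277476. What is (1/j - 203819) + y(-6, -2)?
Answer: -56551551131/277476 ≈ -2.0381e+5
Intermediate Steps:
(1/j - 203819) + y(-6, -2) = (1/277476 - 203819) - 6*(-2) = (1/277476 - 203819) + 12 = -56554880843/277476 + 12 = -56551551131/277476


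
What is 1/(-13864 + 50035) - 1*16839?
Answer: -609083468/36171 ≈ -16839.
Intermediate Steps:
1/(-13864 + 50035) - 1*16839 = 1/36171 - 16839 = -609083468/36171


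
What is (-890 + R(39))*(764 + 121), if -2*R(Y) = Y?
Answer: -1609815/2 ≈ -8.0491e+5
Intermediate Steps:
R(Y) = -Y/2
(-890 + R(39))*(764 + 121) = (-890 - ½*39)*(764 + 121) = (-890 - 39/2)*885 = -1819/2*885 = -1609815/2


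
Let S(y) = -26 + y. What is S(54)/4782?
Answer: 14/2391 ≈ 0.0058553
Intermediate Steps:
S(54)/4782 = (-26 + 54)/4782 = 28*(1/4782) = 14/2391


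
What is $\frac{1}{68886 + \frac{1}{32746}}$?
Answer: $\frac{32746}{2255740957} \approx 1.4517 \cdot 10^{-5}$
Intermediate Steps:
$\frac{1}{68886 + \frac{1}{32746}} = \frac{1}{\frac{2255740957}{32746}} = \frac{32746}{2255740957}$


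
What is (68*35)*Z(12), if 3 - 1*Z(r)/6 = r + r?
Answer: -299880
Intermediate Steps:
Z(r) = 18 - 12*r (Z(r) = 18 - 6*(r + r) = 18 - 12*r)
(68*35)*Z(12) = (68*35)*(18 - 12*12) = 2380*(18 - 144) = 2380*(-126) = -299880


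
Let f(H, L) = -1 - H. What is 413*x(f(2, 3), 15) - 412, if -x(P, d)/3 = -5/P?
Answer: -2477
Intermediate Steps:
x(P, d) = 15/P (x(P, d) = -(-15)/P = 15/P)
413*x(f(2, 3), 15) - 412 = 413*(15/(-1 - 1*2)) - 412 = 413*(15/(-1 - 2)) - 412 = 413*(15/(-3)) - 412 = 413*(15*(-⅓)) - 412 = 413*(-5) - 412 = -2065 - 412 = -2477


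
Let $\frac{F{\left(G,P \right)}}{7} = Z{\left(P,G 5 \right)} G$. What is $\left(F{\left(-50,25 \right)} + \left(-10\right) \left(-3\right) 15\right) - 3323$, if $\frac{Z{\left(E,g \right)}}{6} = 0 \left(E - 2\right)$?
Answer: $-2873$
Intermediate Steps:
$Z{\left(E,g \right)} = 0$ ($Z{\left(E,g \right)} = 6 \cdot 0 \left(E - 2\right) = 6 \cdot 0 \left(-2 + E\right) = 6 \cdot 0 = 0$)
$F{\left(G,P \right)} = 0$ ($F{\left(G,P \right)} = 7 \cdot 0 G = 7 \cdot 0 = 0$)
$\left(F{\left(-50,25 \right)} + \left(-10\right) \left(-3\right) 15\right) - 3323 = \left(0 + \left(-10\right) \left(-3\right) 15\right) - 3323 = \left(0 + 30 \cdot 15\right) - 3323 = \left(0 + 450\right) - 3323 = 450 - 3323 = -2873$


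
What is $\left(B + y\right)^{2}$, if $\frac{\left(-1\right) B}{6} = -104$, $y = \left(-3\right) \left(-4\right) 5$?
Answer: $467856$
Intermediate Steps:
$y = 60$ ($y = 12 \cdot 5 = 60$)
$B = 624$ ($B = \left(-6\right) \left(-104\right) = 624$)
$\left(B + y\right)^{2} = \left(624 + 60\right)^{2} = 684^{2} = 467856$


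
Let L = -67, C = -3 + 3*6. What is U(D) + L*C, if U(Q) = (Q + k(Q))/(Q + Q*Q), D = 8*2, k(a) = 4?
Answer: -68335/68 ≈ -1004.9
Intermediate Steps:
D = 16
U(Q) = (4 + Q)/(Q + Q²) (U(Q) = (Q + 4)/(Q + Q*Q) = (4 + Q)/(Q + Q²))
C = 15 (C = -3 + 18 = 15)
U(D) + L*C = (4 + 16)/(16*(1 + 16)) - 67*15 = (1/16)*20/17 - 1005 = (1/16)*(1/17)*20 - 1005 = 5/68 - 1005 = -68335/68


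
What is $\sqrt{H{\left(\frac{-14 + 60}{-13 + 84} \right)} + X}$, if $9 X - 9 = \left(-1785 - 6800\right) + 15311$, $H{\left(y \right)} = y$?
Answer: $\frac{\sqrt{33980529}}{213} \approx 27.368$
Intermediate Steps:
$X = \frac{2245}{3}$ ($X = 1 + \frac{\left(-1785 - 6800\right) + 15311}{9} = 1 + \frac{-8585 + 15311}{9} = 1 + \frac{1}{9} \cdot 6726 = 1 + \frac{2242}{3} = \frac{2245}{3} \approx 748.33$)
$\sqrt{H{\left(\frac{-14 + 60}{-13 + 84} \right)} + X} = \sqrt{\frac{-14 + 60}{-13 + 84} + \frac{2245}{3}} = \sqrt{\frac{46}{71} + \frac{2245}{3}} = \sqrt{\frac{159533}{213}} = \frac{\sqrt{33980529}}{213}$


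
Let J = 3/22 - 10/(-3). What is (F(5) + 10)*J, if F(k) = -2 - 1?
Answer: 1603/66 ≈ 24.288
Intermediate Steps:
F(k) = -3
J = 229/66 (J = 3*(1/22) - 10*(-⅓) = 3/22 + 10/3 = 229/66 ≈ 3.4697)
(F(5) + 10)*J = (-3 + 10)*(229/66) = 7*(229/66) = 1603/66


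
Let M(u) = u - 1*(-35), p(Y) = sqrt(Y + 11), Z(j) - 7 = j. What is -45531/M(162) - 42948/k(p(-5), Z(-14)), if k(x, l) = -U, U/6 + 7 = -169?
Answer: -4711791/17336 ≈ -271.79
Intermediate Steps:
U = -1056 (U = -42 + 6*(-169) = -42 - 1014 = -1056)
Z(j) = 7 + j
p(Y) = sqrt(11 + Y)
M(u) = 35 + u (M(u) = u + 35 = 35 + u)
k(x, l) = 1056 (k(x, l) = -1*(-1056) = 1056)
-45531/M(162) - 42948/k(p(-5), Z(-14)) = -45531/(35 + 162) - 42948/1056 = -45531/197 - 42948*1/1056 = -45531*1/197 - 3579/88 = -45531/197 - 3579/88 = -4711791/17336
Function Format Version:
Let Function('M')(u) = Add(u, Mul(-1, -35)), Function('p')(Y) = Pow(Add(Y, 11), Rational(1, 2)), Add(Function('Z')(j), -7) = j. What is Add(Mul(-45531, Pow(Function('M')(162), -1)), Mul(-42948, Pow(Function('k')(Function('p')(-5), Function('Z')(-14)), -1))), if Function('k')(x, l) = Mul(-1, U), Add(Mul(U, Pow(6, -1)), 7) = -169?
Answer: Rational(-4711791, 17336) ≈ -271.79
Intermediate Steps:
U = -1056 (U = Add(-42, Mul(6, -169)) = Add(-42, -1014) = -1056)
Function('Z')(j) = Add(7, j)
Function('p')(Y) = Pow(Add(11, Y), Rational(1, 2))
Function('M')(u) = Add(35, u) (Function('M')(u) = Add(u, 35) = Add(35, u))
Function('k')(x, l) = 1056 (Function('k')(x, l) = Mul(-1, -1056) = 1056)
Add(Mul(-45531, Pow(Function('M')(162), -1)), Mul(-42948, Pow(Function('k')(Function('p')(-5), Function('Z')(-14)), -1))) = Add(Mul(-45531, Pow(Add(35, 162), -1)), Mul(-42948, Pow(1056, -1))) = Add(Mul(-45531, Pow(197, -1)), Mul(-42948, Rational(1, 1056))) = Add(Mul(-45531, Rational(1, 197)), Rational(-3579, 88)) = Add(Rational(-45531, 197), Rational(-3579, 88)) = Rational(-4711791, 17336)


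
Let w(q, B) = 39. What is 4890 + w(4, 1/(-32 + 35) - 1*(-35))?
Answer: 4929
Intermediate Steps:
4890 + w(4, 1/(-32 + 35) - 1*(-35)) = 4890 + 39 = 4929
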